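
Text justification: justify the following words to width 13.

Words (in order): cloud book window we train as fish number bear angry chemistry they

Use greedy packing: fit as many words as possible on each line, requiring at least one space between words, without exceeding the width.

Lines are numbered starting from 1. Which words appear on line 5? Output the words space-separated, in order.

Line 1: ['cloud', 'book'] (min_width=10, slack=3)
Line 2: ['window', 'we'] (min_width=9, slack=4)
Line 3: ['train', 'as', 'fish'] (min_width=13, slack=0)
Line 4: ['number', 'bear'] (min_width=11, slack=2)
Line 5: ['angry'] (min_width=5, slack=8)
Line 6: ['chemistry'] (min_width=9, slack=4)
Line 7: ['they'] (min_width=4, slack=9)

Answer: angry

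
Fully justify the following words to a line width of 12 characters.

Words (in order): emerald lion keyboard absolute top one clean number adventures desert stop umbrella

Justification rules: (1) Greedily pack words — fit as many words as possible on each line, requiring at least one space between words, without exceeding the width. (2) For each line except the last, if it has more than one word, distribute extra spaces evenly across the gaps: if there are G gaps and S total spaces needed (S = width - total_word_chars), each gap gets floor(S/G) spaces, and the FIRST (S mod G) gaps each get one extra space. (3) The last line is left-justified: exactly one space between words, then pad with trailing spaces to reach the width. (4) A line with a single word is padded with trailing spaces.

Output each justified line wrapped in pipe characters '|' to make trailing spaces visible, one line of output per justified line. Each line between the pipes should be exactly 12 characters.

Line 1: ['emerald', 'lion'] (min_width=12, slack=0)
Line 2: ['keyboard'] (min_width=8, slack=4)
Line 3: ['absolute', 'top'] (min_width=12, slack=0)
Line 4: ['one', 'clean'] (min_width=9, slack=3)
Line 5: ['number'] (min_width=6, slack=6)
Line 6: ['adventures'] (min_width=10, slack=2)
Line 7: ['desert', 'stop'] (min_width=11, slack=1)
Line 8: ['umbrella'] (min_width=8, slack=4)

Answer: |emerald lion|
|keyboard    |
|absolute top|
|one    clean|
|number      |
|adventures  |
|desert  stop|
|umbrella    |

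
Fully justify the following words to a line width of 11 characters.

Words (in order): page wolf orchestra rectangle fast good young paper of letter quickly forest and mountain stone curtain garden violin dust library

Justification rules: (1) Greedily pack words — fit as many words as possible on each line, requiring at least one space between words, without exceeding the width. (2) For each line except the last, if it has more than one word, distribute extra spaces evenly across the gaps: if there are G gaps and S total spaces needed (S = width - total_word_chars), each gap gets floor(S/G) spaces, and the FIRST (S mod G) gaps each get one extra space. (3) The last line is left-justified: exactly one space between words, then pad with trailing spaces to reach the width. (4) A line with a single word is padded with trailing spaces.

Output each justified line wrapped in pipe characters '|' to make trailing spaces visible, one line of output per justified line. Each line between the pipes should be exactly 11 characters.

Answer: |page   wolf|
|orchestra  |
|rectangle  |
|fast   good|
|young paper|
|of   letter|
|quickly    |
|forest  and|
|mountain   |
|stone      |
|curtain    |
|garden     |
|violin dust|
|library    |

Derivation:
Line 1: ['page', 'wolf'] (min_width=9, slack=2)
Line 2: ['orchestra'] (min_width=9, slack=2)
Line 3: ['rectangle'] (min_width=9, slack=2)
Line 4: ['fast', 'good'] (min_width=9, slack=2)
Line 5: ['young', 'paper'] (min_width=11, slack=0)
Line 6: ['of', 'letter'] (min_width=9, slack=2)
Line 7: ['quickly'] (min_width=7, slack=4)
Line 8: ['forest', 'and'] (min_width=10, slack=1)
Line 9: ['mountain'] (min_width=8, slack=3)
Line 10: ['stone'] (min_width=5, slack=6)
Line 11: ['curtain'] (min_width=7, slack=4)
Line 12: ['garden'] (min_width=6, slack=5)
Line 13: ['violin', 'dust'] (min_width=11, slack=0)
Line 14: ['library'] (min_width=7, slack=4)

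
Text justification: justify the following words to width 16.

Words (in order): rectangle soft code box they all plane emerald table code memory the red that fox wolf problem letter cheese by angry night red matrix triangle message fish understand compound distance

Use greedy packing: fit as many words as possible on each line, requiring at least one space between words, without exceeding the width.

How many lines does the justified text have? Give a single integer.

Line 1: ['rectangle', 'soft'] (min_width=14, slack=2)
Line 2: ['code', 'box', 'they'] (min_width=13, slack=3)
Line 3: ['all', 'plane'] (min_width=9, slack=7)
Line 4: ['emerald', 'table'] (min_width=13, slack=3)
Line 5: ['code', 'memory', 'the'] (min_width=15, slack=1)
Line 6: ['red', 'that', 'fox'] (min_width=12, slack=4)
Line 7: ['wolf', 'problem'] (min_width=12, slack=4)
Line 8: ['letter', 'cheese', 'by'] (min_width=16, slack=0)
Line 9: ['angry', 'night', 'red'] (min_width=15, slack=1)
Line 10: ['matrix', 'triangle'] (min_width=15, slack=1)
Line 11: ['message', 'fish'] (min_width=12, slack=4)
Line 12: ['understand'] (min_width=10, slack=6)
Line 13: ['compound'] (min_width=8, slack=8)
Line 14: ['distance'] (min_width=8, slack=8)
Total lines: 14

Answer: 14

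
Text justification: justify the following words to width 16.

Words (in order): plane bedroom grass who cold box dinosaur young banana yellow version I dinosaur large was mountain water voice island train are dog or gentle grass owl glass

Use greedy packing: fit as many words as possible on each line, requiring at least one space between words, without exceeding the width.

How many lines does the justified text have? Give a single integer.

Line 1: ['plane', 'bedroom'] (min_width=13, slack=3)
Line 2: ['grass', 'who', 'cold'] (min_width=14, slack=2)
Line 3: ['box', 'dinosaur'] (min_width=12, slack=4)
Line 4: ['young', 'banana'] (min_width=12, slack=4)
Line 5: ['yellow', 'version', 'I'] (min_width=16, slack=0)
Line 6: ['dinosaur', 'large'] (min_width=14, slack=2)
Line 7: ['was', 'mountain'] (min_width=12, slack=4)
Line 8: ['water', 'voice'] (min_width=11, slack=5)
Line 9: ['island', 'train', 'are'] (min_width=16, slack=0)
Line 10: ['dog', 'or', 'gentle'] (min_width=13, slack=3)
Line 11: ['grass', 'owl', 'glass'] (min_width=15, slack=1)
Total lines: 11

Answer: 11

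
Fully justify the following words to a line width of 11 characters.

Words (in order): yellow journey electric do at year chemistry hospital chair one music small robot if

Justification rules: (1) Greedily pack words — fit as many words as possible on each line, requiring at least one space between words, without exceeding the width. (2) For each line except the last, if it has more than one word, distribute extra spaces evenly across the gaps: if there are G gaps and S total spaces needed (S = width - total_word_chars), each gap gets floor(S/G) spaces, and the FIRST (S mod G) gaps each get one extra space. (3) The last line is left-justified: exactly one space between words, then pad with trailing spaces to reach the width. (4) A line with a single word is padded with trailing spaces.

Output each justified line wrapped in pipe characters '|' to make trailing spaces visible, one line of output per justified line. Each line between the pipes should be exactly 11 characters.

Answer: |yellow     |
|journey    |
|electric do|
|at     year|
|chemistry  |
|hospital   |
|chair   one|
|music small|
|robot if   |

Derivation:
Line 1: ['yellow'] (min_width=6, slack=5)
Line 2: ['journey'] (min_width=7, slack=4)
Line 3: ['electric', 'do'] (min_width=11, slack=0)
Line 4: ['at', 'year'] (min_width=7, slack=4)
Line 5: ['chemistry'] (min_width=9, slack=2)
Line 6: ['hospital'] (min_width=8, slack=3)
Line 7: ['chair', 'one'] (min_width=9, slack=2)
Line 8: ['music', 'small'] (min_width=11, slack=0)
Line 9: ['robot', 'if'] (min_width=8, slack=3)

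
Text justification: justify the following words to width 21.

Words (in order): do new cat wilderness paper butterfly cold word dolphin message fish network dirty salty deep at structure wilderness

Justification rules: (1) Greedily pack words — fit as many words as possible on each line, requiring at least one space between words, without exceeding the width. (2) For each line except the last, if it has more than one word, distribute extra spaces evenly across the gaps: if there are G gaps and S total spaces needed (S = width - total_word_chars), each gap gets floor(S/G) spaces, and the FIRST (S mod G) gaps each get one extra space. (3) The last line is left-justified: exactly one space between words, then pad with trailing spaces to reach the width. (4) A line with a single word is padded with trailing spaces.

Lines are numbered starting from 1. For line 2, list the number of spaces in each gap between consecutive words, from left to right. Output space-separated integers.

Answer: 2 1

Derivation:
Line 1: ['do', 'new', 'cat', 'wilderness'] (min_width=21, slack=0)
Line 2: ['paper', 'butterfly', 'cold'] (min_width=20, slack=1)
Line 3: ['word', 'dolphin', 'message'] (min_width=20, slack=1)
Line 4: ['fish', 'network', 'dirty'] (min_width=18, slack=3)
Line 5: ['salty', 'deep', 'at'] (min_width=13, slack=8)
Line 6: ['structure', 'wilderness'] (min_width=20, slack=1)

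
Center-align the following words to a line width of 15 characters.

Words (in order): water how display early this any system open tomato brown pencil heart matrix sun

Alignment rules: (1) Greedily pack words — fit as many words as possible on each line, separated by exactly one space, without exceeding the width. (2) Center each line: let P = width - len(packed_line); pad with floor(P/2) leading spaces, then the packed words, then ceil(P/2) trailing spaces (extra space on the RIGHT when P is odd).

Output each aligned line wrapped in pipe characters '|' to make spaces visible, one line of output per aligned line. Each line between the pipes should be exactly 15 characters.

Line 1: ['water', 'how'] (min_width=9, slack=6)
Line 2: ['display', 'early'] (min_width=13, slack=2)
Line 3: ['this', 'any', 'system'] (min_width=15, slack=0)
Line 4: ['open', 'tomato'] (min_width=11, slack=4)
Line 5: ['brown', 'pencil'] (min_width=12, slack=3)
Line 6: ['heart', 'matrix'] (min_width=12, slack=3)
Line 7: ['sun'] (min_width=3, slack=12)

Answer: |   water how   |
| display early |
|this any system|
|  open tomato  |
| brown pencil  |
| heart matrix  |
|      sun      |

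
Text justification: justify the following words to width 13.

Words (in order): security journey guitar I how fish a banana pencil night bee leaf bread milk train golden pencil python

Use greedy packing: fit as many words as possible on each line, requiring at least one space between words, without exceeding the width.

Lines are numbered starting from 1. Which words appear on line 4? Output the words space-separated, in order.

Answer: fish a banana

Derivation:
Line 1: ['security'] (min_width=8, slack=5)
Line 2: ['journey'] (min_width=7, slack=6)
Line 3: ['guitar', 'I', 'how'] (min_width=12, slack=1)
Line 4: ['fish', 'a', 'banana'] (min_width=13, slack=0)
Line 5: ['pencil', 'night'] (min_width=12, slack=1)
Line 6: ['bee', 'leaf'] (min_width=8, slack=5)
Line 7: ['bread', 'milk'] (min_width=10, slack=3)
Line 8: ['train', 'golden'] (min_width=12, slack=1)
Line 9: ['pencil', 'python'] (min_width=13, slack=0)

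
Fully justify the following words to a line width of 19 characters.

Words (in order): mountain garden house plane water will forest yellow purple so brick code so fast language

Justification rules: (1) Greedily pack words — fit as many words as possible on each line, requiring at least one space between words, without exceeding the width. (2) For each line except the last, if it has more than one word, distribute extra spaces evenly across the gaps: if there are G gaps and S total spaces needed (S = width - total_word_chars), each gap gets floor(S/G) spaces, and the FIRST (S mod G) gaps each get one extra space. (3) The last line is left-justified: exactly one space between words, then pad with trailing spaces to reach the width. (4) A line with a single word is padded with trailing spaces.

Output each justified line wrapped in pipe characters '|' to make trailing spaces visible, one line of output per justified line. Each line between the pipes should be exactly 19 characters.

Answer: |mountain     garden|
|house  plane  water|
|will  forest yellow|
|purple   so   brick|
|code     so    fast|
|language           |

Derivation:
Line 1: ['mountain', 'garden'] (min_width=15, slack=4)
Line 2: ['house', 'plane', 'water'] (min_width=17, slack=2)
Line 3: ['will', 'forest', 'yellow'] (min_width=18, slack=1)
Line 4: ['purple', 'so', 'brick'] (min_width=15, slack=4)
Line 5: ['code', 'so', 'fast'] (min_width=12, slack=7)
Line 6: ['language'] (min_width=8, slack=11)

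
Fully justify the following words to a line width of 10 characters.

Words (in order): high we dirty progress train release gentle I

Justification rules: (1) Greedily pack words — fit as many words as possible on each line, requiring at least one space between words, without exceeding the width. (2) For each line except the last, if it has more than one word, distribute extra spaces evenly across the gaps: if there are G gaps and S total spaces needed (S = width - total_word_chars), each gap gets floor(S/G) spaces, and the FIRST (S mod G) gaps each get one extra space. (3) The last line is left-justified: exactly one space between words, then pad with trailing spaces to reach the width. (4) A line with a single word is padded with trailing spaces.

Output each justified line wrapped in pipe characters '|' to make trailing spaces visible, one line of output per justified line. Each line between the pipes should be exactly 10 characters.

Answer: |high    we|
|dirty     |
|progress  |
|train     |
|release   |
|gentle I  |

Derivation:
Line 1: ['high', 'we'] (min_width=7, slack=3)
Line 2: ['dirty'] (min_width=5, slack=5)
Line 3: ['progress'] (min_width=8, slack=2)
Line 4: ['train'] (min_width=5, slack=5)
Line 5: ['release'] (min_width=7, slack=3)
Line 6: ['gentle', 'I'] (min_width=8, slack=2)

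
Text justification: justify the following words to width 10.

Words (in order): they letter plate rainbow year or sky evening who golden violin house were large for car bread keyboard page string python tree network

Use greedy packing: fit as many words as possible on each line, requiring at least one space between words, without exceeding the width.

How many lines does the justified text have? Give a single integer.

Line 1: ['they'] (min_width=4, slack=6)
Line 2: ['letter'] (min_width=6, slack=4)
Line 3: ['plate'] (min_width=5, slack=5)
Line 4: ['rainbow'] (min_width=7, slack=3)
Line 5: ['year', 'or'] (min_width=7, slack=3)
Line 6: ['sky'] (min_width=3, slack=7)
Line 7: ['evening'] (min_width=7, slack=3)
Line 8: ['who', 'golden'] (min_width=10, slack=0)
Line 9: ['violin'] (min_width=6, slack=4)
Line 10: ['house', 'were'] (min_width=10, slack=0)
Line 11: ['large', 'for'] (min_width=9, slack=1)
Line 12: ['car', 'bread'] (min_width=9, slack=1)
Line 13: ['keyboard'] (min_width=8, slack=2)
Line 14: ['page'] (min_width=4, slack=6)
Line 15: ['string'] (min_width=6, slack=4)
Line 16: ['python'] (min_width=6, slack=4)
Line 17: ['tree'] (min_width=4, slack=6)
Line 18: ['network'] (min_width=7, slack=3)
Total lines: 18

Answer: 18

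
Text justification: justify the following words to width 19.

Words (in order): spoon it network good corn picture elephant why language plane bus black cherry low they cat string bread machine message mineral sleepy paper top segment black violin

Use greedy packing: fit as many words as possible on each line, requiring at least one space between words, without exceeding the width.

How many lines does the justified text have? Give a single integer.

Answer: 11

Derivation:
Line 1: ['spoon', 'it', 'network'] (min_width=16, slack=3)
Line 2: ['good', 'corn', 'picture'] (min_width=17, slack=2)
Line 3: ['elephant', 'why'] (min_width=12, slack=7)
Line 4: ['language', 'plane', 'bus'] (min_width=18, slack=1)
Line 5: ['black', 'cherry', 'low'] (min_width=16, slack=3)
Line 6: ['they', 'cat', 'string'] (min_width=15, slack=4)
Line 7: ['bread', 'machine'] (min_width=13, slack=6)
Line 8: ['message', 'mineral'] (min_width=15, slack=4)
Line 9: ['sleepy', 'paper', 'top'] (min_width=16, slack=3)
Line 10: ['segment', 'black'] (min_width=13, slack=6)
Line 11: ['violin'] (min_width=6, slack=13)
Total lines: 11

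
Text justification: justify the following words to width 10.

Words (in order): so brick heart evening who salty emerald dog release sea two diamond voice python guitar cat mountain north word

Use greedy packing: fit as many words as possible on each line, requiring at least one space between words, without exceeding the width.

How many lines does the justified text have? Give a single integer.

Line 1: ['so', 'brick'] (min_width=8, slack=2)
Line 2: ['heart'] (min_width=5, slack=5)
Line 3: ['evening'] (min_width=7, slack=3)
Line 4: ['who', 'salty'] (min_width=9, slack=1)
Line 5: ['emerald'] (min_width=7, slack=3)
Line 6: ['dog'] (min_width=3, slack=7)
Line 7: ['release'] (min_width=7, slack=3)
Line 8: ['sea', 'two'] (min_width=7, slack=3)
Line 9: ['diamond'] (min_width=7, slack=3)
Line 10: ['voice'] (min_width=5, slack=5)
Line 11: ['python'] (min_width=6, slack=4)
Line 12: ['guitar', 'cat'] (min_width=10, slack=0)
Line 13: ['mountain'] (min_width=8, slack=2)
Line 14: ['north', 'word'] (min_width=10, slack=0)
Total lines: 14

Answer: 14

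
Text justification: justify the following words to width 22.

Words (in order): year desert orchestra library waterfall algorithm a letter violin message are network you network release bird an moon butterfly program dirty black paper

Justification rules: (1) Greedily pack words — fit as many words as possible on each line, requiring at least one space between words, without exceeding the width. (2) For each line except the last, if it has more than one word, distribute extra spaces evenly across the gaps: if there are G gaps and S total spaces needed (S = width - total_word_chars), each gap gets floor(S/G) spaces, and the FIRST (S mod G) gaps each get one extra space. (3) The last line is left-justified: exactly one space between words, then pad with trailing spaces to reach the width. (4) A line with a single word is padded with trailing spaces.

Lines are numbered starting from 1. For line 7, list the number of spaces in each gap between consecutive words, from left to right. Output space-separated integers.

Answer: 6

Derivation:
Line 1: ['year', 'desert', 'orchestra'] (min_width=21, slack=1)
Line 2: ['library', 'waterfall'] (min_width=17, slack=5)
Line 3: ['algorithm', 'a', 'letter'] (min_width=18, slack=4)
Line 4: ['violin', 'message', 'are'] (min_width=18, slack=4)
Line 5: ['network', 'you', 'network'] (min_width=19, slack=3)
Line 6: ['release', 'bird', 'an', 'moon'] (min_width=20, slack=2)
Line 7: ['butterfly', 'program'] (min_width=17, slack=5)
Line 8: ['dirty', 'black', 'paper'] (min_width=17, slack=5)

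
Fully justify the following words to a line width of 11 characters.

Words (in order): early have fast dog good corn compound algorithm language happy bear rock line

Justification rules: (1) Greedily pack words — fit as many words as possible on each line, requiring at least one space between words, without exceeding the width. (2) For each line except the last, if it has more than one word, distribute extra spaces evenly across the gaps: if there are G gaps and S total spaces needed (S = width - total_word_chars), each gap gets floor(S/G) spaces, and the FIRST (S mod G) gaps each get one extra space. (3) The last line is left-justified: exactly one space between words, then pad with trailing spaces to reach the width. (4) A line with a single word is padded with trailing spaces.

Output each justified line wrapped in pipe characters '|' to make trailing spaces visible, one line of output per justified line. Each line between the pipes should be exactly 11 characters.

Line 1: ['early', 'have'] (min_width=10, slack=1)
Line 2: ['fast', 'dog'] (min_width=8, slack=3)
Line 3: ['good', 'corn'] (min_width=9, slack=2)
Line 4: ['compound'] (min_width=8, slack=3)
Line 5: ['algorithm'] (min_width=9, slack=2)
Line 6: ['language'] (min_width=8, slack=3)
Line 7: ['happy', 'bear'] (min_width=10, slack=1)
Line 8: ['rock', 'line'] (min_width=9, slack=2)

Answer: |early  have|
|fast    dog|
|good   corn|
|compound   |
|algorithm  |
|language   |
|happy  bear|
|rock line  |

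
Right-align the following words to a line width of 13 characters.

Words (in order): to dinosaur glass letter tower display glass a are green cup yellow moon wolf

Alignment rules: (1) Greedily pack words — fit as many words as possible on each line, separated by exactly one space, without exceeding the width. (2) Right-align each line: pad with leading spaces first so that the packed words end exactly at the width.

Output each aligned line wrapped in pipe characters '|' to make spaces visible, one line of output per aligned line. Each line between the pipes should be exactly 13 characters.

Line 1: ['to', 'dinosaur'] (min_width=11, slack=2)
Line 2: ['glass', 'letter'] (min_width=12, slack=1)
Line 3: ['tower', 'display'] (min_width=13, slack=0)
Line 4: ['glass', 'a', 'are'] (min_width=11, slack=2)
Line 5: ['green', 'cup'] (min_width=9, slack=4)
Line 6: ['yellow', 'moon'] (min_width=11, slack=2)
Line 7: ['wolf'] (min_width=4, slack=9)

Answer: |  to dinosaur|
| glass letter|
|tower display|
|  glass a are|
|    green cup|
|  yellow moon|
|         wolf|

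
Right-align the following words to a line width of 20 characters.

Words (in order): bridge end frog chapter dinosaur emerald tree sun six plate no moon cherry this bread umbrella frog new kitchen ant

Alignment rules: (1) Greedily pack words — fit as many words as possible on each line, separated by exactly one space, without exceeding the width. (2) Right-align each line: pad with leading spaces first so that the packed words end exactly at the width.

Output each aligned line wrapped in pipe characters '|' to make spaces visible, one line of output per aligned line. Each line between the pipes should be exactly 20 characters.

Line 1: ['bridge', 'end', 'frog'] (min_width=15, slack=5)
Line 2: ['chapter', 'dinosaur'] (min_width=16, slack=4)
Line 3: ['emerald', 'tree', 'sun', 'six'] (min_width=20, slack=0)
Line 4: ['plate', 'no', 'moon', 'cherry'] (min_width=20, slack=0)
Line 5: ['this', 'bread', 'umbrella'] (min_width=19, slack=1)
Line 6: ['frog', 'new', 'kitchen', 'ant'] (min_width=20, slack=0)

Answer: |     bridge end frog|
|    chapter dinosaur|
|emerald tree sun six|
|plate no moon cherry|
| this bread umbrella|
|frog new kitchen ant|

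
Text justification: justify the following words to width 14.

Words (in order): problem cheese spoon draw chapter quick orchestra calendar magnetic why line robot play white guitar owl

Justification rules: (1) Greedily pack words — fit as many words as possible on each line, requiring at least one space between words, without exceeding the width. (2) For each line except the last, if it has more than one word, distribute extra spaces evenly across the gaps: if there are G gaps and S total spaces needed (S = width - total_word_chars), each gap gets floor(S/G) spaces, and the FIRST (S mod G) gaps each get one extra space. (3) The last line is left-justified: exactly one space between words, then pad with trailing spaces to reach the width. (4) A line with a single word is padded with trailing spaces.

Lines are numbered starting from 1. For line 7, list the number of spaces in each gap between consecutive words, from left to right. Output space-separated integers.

Answer: 5

Derivation:
Line 1: ['problem', 'cheese'] (min_width=14, slack=0)
Line 2: ['spoon', 'draw'] (min_width=10, slack=4)
Line 3: ['chapter', 'quick'] (min_width=13, slack=1)
Line 4: ['orchestra'] (min_width=9, slack=5)
Line 5: ['calendar'] (min_width=8, slack=6)
Line 6: ['magnetic', 'why'] (min_width=12, slack=2)
Line 7: ['line', 'robot'] (min_width=10, slack=4)
Line 8: ['play', 'white'] (min_width=10, slack=4)
Line 9: ['guitar', 'owl'] (min_width=10, slack=4)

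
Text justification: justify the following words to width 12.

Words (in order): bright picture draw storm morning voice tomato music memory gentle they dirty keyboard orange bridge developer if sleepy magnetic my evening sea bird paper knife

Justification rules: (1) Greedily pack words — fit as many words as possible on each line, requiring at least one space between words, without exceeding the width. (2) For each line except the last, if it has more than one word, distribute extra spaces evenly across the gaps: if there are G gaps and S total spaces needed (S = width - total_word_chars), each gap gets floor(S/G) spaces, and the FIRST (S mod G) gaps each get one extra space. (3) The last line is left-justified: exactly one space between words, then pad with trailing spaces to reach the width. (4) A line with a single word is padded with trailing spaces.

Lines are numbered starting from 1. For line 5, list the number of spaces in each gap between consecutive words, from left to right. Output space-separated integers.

Answer: 1

Derivation:
Line 1: ['bright'] (min_width=6, slack=6)
Line 2: ['picture', 'draw'] (min_width=12, slack=0)
Line 3: ['storm'] (min_width=5, slack=7)
Line 4: ['morning'] (min_width=7, slack=5)
Line 5: ['voice', 'tomato'] (min_width=12, slack=0)
Line 6: ['music', 'memory'] (min_width=12, slack=0)
Line 7: ['gentle', 'they'] (min_width=11, slack=1)
Line 8: ['dirty'] (min_width=5, slack=7)
Line 9: ['keyboard'] (min_width=8, slack=4)
Line 10: ['orange'] (min_width=6, slack=6)
Line 11: ['bridge'] (min_width=6, slack=6)
Line 12: ['developer', 'if'] (min_width=12, slack=0)
Line 13: ['sleepy'] (min_width=6, slack=6)
Line 14: ['magnetic', 'my'] (min_width=11, slack=1)
Line 15: ['evening', 'sea'] (min_width=11, slack=1)
Line 16: ['bird', 'paper'] (min_width=10, slack=2)
Line 17: ['knife'] (min_width=5, slack=7)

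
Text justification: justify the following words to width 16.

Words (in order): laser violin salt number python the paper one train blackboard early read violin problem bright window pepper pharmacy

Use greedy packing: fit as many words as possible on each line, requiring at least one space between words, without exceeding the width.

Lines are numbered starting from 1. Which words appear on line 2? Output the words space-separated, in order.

Answer: salt number

Derivation:
Line 1: ['laser', 'violin'] (min_width=12, slack=4)
Line 2: ['salt', 'number'] (min_width=11, slack=5)
Line 3: ['python', 'the', 'paper'] (min_width=16, slack=0)
Line 4: ['one', 'train'] (min_width=9, slack=7)
Line 5: ['blackboard', 'early'] (min_width=16, slack=0)
Line 6: ['read', 'violin'] (min_width=11, slack=5)
Line 7: ['problem', 'bright'] (min_width=14, slack=2)
Line 8: ['window', 'pepper'] (min_width=13, slack=3)
Line 9: ['pharmacy'] (min_width=8, slack=8)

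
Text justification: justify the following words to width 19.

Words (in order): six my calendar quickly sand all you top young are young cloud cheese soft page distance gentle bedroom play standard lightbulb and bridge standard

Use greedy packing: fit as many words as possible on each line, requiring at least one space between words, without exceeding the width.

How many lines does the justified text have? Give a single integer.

Line 1: ['six', 'my', 'calendar'] (min_width=15, slack=4)
Line 2: ['quickly', 'sand', 'all'] (min_width=16, slack=3)
Line 3: ['you', 'top', 'young', 'are'] (min_width=17, slack=2)
Line 4: ['young', 'cloud', 'cheese'] (min_width=18, slack=1)
Line 5: ['soft', 'page', 'distance'] (min_width=18, slack=1)
Line 6: ['gentle', 'bedroom', 'play'] (min_width=19, slack=0)
Line 7: ['standard', 'lightbulb'] (min_width=18, slack=1)
Line 8: ['and', 'bridge', 'standard'] (min_width=19, slack=0)
Total lines: 8

Answer: 8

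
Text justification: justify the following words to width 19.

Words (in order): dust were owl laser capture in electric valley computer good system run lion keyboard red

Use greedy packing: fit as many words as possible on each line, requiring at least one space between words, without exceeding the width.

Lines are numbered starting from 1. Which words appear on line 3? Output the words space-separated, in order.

Line 1: ['dust', 'were', 'owl', 'laser'] (min_width=19, slack=0)
Line 2: ['capture', 'in', 'electric'] (min_width=19, slack=0)
Line 3: ['valley', 'computer'] (min_width=15, slack=4)
Line 4: ['good', 'system', 'run'] (min_width=15, slack=4)
Line 5: ['lion', 'keyboard', 'red'] (min_width=17, slack=2)

Answer: valley computer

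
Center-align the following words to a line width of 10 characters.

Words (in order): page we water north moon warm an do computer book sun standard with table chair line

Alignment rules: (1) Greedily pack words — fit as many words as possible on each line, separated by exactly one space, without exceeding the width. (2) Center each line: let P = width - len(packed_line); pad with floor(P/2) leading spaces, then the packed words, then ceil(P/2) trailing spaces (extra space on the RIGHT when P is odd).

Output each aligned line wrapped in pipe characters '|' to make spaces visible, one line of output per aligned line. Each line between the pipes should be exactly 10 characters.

Answer: | page we  |
|  water   |
|north moon|
|warm an do|
| computer |
| book sun |
| standard |
|with table|
|chair line|

Derivation:
Line 1: ['page', 'we'] (min_width=7, slack=3)
Line 2: ['water'] (min_width=5, slack=5)
Line 3: ['north', 'moon'] (min_width=10, slack=0)
Line 4: ['warm', 'an', 'do'] (min_width=10, slack=0)
Line 5: ['computer'] (min_width=8, slack=2)
Line 6: ['book', 'sun'] (min_width=8, slack=2)
Line 7: ['standard'] (min_width=8, slack=2)
Line 8: ['with', 'table'] (min_width=10, slack=0)
Line 9: ['chair', 'line'] (min_width=10, slack=0)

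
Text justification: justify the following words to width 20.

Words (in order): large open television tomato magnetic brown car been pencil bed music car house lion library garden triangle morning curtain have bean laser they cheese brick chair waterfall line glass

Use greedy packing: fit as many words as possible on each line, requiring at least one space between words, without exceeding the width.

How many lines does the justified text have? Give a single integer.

Line 1: ['large', 'open'] (min_width=10, slack=10)
Line 2: ['television', 'tomato'] (min_width=17, slack=3)
Line 3: ['magnetic', 'brown', 'car'] (min_width=18, slack=2)
Line 4: ['been', 'pencil', 'bed'] (min_width=15, slack=5)
Line 5: ['music', 'car', 'house', 'lion'] (min_width=20, slack=0)
Line 6: ['library', 'garden'] (min_width=14, slack=6)
Line 7: ['triangle', 'morning'] (min_width=16, slack=4)
Line 8: ['curtain', 'have', 'bean'] (min_width=17, slack=3)
Line 9: ['laser', 'they', 'cheese'] (min_width=17, slack=3)
Line 10: ['brick', 'chair'] (min_width=11, slack=9)
Line 11: ['waterfall', 'line', 'glass'] (min_width=20, slack=0)
Total lines: 11

Answer: 11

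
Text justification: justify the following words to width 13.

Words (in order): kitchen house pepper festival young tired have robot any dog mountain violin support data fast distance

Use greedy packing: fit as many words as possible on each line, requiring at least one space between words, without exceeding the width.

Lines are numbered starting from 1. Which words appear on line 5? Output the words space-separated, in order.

Answer: have robot

Derivation:
Line 1: ['kitchen', 'house'] (min_width=13, slack=0)
Line 2: ['pepper'] (min_width=6, slack=7)
Line 3: ['festival'] (min_width=8, slack=5)
Line 4: ['young', 'tired'] (min_width=11, slack=2)
Line 5: ['have', 'robot'] (min_width=10, slack=3)
Line 6: ['any', 'dog'] (min_width=7, slack=6)
Line 7: ['mountain'] (min_width=8, slack=5)
Line 8: ['violin'] (min_width=6, slack=7)
Line 9: ['support', 'data'] (min_width=12, slack=1)
Line 10: ['fast', 'distance'] (min_width=13, slack=0)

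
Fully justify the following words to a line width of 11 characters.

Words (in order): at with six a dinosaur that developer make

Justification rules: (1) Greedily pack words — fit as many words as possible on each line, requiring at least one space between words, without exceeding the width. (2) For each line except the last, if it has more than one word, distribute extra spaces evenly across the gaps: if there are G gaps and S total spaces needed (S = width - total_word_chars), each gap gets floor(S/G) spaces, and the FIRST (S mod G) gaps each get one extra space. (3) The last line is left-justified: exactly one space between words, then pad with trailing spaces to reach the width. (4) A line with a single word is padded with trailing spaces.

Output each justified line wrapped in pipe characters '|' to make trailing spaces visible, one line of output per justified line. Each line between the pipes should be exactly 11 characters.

Answer: |at with six|
|a  dinosaur|
|that       |
|developer  |
|make       |

Derivation:
Line 1: ['at', 'with', 'six'] (min_width=11, slack=0)
Line 2: ['a', 'dinosaur'] (min_width=10, slack=1)
Line 3: ['that'] (min_width=4, slack=7)
Line 4: ['developer'] (min_width=9, slack=2)
Line 5: ['make'] (min_width=4, slack=7)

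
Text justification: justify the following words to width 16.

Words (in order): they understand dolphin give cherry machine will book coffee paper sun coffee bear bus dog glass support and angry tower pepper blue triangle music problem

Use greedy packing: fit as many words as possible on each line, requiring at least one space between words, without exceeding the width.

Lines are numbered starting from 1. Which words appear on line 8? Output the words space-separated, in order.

Line 1: ['they', 'understand'] (min_width=15, slack=1)
Line 2: ['dolphin', 'give'] (min_width=12, slack=4)
Line 3: ['cherry', 'machine'] (min_width=14, slack=2)
Line 4: ['will', 'book', 'coffee'] (min_width=16, slack=0)
Line 5: ['paper', 'sun', 'coffee'] (min_width=16, slack=0)
Line 6: ['bear', 'bus', 'dog'] (min_width=12, slack=4)
Line 7: ['glass', 'support'] (min_width=13, slack=3)
Line 8: ['and', 'angry', 'tower'] (min_width=15, slack=1)
Line 9: ['pepper', 'blue'] (min_width=11, slack=5)
Line 10: ['triangle', 'music'] (min_width=14, slack=2)
Line 11: ['problem'] (min_width=7, slack=9)

Answer: and angry tower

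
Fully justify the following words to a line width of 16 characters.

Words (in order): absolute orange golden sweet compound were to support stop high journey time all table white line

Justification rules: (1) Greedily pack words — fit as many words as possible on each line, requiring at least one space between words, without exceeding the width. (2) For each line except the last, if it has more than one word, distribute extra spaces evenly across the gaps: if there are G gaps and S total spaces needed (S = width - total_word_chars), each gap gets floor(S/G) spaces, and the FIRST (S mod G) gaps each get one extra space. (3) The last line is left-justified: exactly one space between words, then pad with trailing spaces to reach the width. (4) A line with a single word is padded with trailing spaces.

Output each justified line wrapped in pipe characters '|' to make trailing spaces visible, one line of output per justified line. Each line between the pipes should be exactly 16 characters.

Line 1: ['absolute', 'orange'] (min_width=15, slack=1)
Line 2: ['golden', 'sweet'] (min_width=12, slack=4)
Line 3: ['compound', 'were', 'to'] (min_width=16, slack=0)
Line 4: ['support', 'stop'] (min_width=12, slack=4)
Line 5: ['high', 'journey'] (min_width=12, slack=4)
Line 6: ['time', 'all', 'table'] (min_width=14, slack=2)
Line 7: ['white', 'line'] (min_width=10, slack=6)

Answer: |absolute  orange|
|golden     sweet|
|compound were to|
|support     stop|
|high     journey|
|time  all  table|
|white line      |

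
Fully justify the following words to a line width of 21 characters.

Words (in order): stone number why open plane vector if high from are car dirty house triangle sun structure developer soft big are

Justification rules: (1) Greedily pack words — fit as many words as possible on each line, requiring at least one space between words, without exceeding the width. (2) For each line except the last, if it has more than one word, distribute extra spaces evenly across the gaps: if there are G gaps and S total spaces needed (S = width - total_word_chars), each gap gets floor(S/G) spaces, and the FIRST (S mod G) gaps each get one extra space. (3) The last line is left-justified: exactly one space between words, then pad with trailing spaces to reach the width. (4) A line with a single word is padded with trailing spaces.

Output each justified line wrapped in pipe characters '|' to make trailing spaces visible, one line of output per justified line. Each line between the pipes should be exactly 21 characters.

Answer: |stone number why open|
|plane  vector if high|
|from  are  car  dirty|
|house   triangle  sun|
|structure   developer|
|soft big are         |

Derivation:
Line 1: ['stone', 'number', 'why', 'open'] (min_width=21, slack=0)
Line 2: ['plane', 'vector', 'if', 'high'] (min_width=20, slack=1)
Line 3: ['from', 'are', 'car', 'dirty'] (min_width=18, slack=3)
Line 4: ['house', 'triangle', 'sun'] (min_width=18, slack=3)
Line 5: ['structure', 'developer'] (min_width=19, slack=2)
Line 6: ['soft', 'big', 'are'] (min_width=12, slack=9)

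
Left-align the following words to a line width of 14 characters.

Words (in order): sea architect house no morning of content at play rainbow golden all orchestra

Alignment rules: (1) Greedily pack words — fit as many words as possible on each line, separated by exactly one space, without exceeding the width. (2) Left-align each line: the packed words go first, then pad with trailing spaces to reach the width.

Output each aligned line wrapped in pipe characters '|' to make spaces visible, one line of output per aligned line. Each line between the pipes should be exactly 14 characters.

Answer: |sea architect |
|house no      |
|morning of    |
|content at    |
|play rainbow  |
|golden all    |
|orchestra     |

Derivation:
Line 1: ['sea', 'architect'] (min_width=13, slack=1)
Line 2: ['house', 'no'] (min_width=8, slack=6)
Line 3: ['morning', 'of'] (min_width=10, slack=4)
Line 4: ['content', 'at'] (min_width=10, slack=4)
Line 5: ['play', 'rainbow'] (min_width=12, slack=2)
Line 6: ['golden', 'all'] (min_width=10, slack=4)
Line 7: ['orchestra'] (min_width=9, slack=5)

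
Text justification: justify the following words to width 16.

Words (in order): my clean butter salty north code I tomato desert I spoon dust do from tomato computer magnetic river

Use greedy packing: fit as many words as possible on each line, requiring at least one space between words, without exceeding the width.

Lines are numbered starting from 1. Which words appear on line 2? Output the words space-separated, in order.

Line 1: ['my', 'clean', 'butter'] (min_width=15, slack=1)
Line 2: ['salty', 'north', 'code'] (min_width=16, slack=0)
Line 3: ['I', 'tomato', 'desert'] (min_width=15, slack=1)
Line 4: ['I', 'spoon', 'dust', 'do'] (min_width=15, slack=1)
Line 5: ['from', 'tomato'] (min_width=11, slack=5)
Line 6: ['computer'] (min_width=8, slack=8)
Line 7: ['magnetic', 'river'] (min_width=14, slack=2)

Answer: salty north code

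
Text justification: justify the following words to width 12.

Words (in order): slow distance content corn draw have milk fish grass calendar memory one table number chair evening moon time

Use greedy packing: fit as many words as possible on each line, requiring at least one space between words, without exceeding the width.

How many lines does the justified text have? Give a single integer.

Answer: 12

Derivation:
Line 1: ['slow'] (min_width=4, slack=8)
Line 2: ['distance'] (min_width=8, slack=4)
Line 3: ['content', 'corn'] (min_width=12, slack=0)
Line 4: ['draw', 'have'] (min_width=9, slack=3)
Line 5: ['milk', 'fish'] (min_width=9, slack=3)
Line 6: ['grass'] (min_width=5, slack=7)
Line 7: ['calendar'] (min_width=8, slack=4)
Line 8: ['memory', 'one'] (min_width=10, slack=2)
Line 9: ['table', 'number'] (min_width=12, slack=0)
Line 10: ['chair'] (min_width=5, slack=7)
Line 11: ['evening', 'moon'] (min_width=12, slack=0)
Line 12: ['time'] (min_width=4, slack=8)
Total lines: 12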